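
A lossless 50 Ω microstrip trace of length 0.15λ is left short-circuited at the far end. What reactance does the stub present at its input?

βl = 2π × 0.15 = 54°
tan(βl) = 1.38
For a short-circuited stub, Z_in = jZ_0·tan(βl)

X_in ≈ 68.8 Ω (inductive)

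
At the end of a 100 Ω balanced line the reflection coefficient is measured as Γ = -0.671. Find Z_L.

Z_L = Z_0·(1 + Γ)/(1 − Γ) = 100·(0.329)/(1.67)

Z_L ≈ 19.7 Ω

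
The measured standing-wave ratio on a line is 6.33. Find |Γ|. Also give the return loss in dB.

|Γ| = (S − 1)/(S + 1) = (6.33 − 1)/(6.33 + 1) = 5.33/7.33
RL = −20·log₁₀|Γ| = −20·log₁₀(0.727)

|Γ| ≈ 0.727; return loss ≈ 2.77 dB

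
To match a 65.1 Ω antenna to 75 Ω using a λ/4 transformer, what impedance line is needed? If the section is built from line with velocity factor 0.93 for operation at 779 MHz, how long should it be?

Z_qwt = √(Z_0·R_L) = √(75 × 65.1) = √4882
λ = 0.93·c/f = 0.358 m, so l = λ/4 = 0.0895 m

Z_qwt ≈ 69.9 Ω; length ≈ 8.95 cm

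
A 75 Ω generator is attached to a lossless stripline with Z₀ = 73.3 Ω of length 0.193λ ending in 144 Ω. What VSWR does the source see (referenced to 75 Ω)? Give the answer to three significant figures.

βl = 2π × 0.193 = 69.5°
tan(βl) = 2.67
Z_in = Z_0·(Z_L + jZ_0·tanβl)/(Z_0 + jZ_L·tanβl) = 41 − j19.6 Ω
Γ_s = (Z_in − Z_s)/(Z_in + Z_s) = (-34 − j19.6)/(116 − j19.6), |Γ_s| = 0.333
VSWR = (1 + |Γ_s|)/(1 − |Γ_s|)

VSWR ≈ 2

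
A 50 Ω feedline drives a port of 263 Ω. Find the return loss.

Γ = (263 − 50)/(263 + 50) = 0.681
RL = −20·log₁₀|Γ| = −20·log₁₀(0.681)

RL ≈ 3.34 dB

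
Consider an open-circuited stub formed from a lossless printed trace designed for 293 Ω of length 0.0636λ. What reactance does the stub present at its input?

βl = 2π × 0.0636 = 22.9°
tan(βl) = 0.422
For an open-circuited stub, Z_in = −jZ_0·cot(βl) = −jZ_0/tan(βl)

X_in ≈ -694 Ω (capacitive)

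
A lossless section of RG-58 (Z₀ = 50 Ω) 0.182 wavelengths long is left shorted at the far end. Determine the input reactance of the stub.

βl = 2π × 0.182 = 65.5°
tan(βl) = 2.2
For a shorted stub, Z_in = jZ_0·tan(βl)

X_in ≈ 110 Ω (inductive)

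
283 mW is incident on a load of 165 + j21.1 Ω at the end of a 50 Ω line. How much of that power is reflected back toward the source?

|Γ| = |(115 + j21.1)/(215 + j21.1)| = 0.541
|Γ|² = 0.293
P_refl = |Γ|²·P_inc = 82.9 mW, P_del = (1 − |Γ|²)·P_inc = 200 mW

P_reflected ≈ 82.9 mW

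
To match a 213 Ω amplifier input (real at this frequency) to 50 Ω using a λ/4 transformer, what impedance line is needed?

Z_qwt ≈ 103 Ω

Z_qwt = √(Z_0·R_L) = √(50 × 213) = √10650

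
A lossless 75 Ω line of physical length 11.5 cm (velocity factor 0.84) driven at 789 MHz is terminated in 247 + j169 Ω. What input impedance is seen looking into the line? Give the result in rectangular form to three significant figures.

λ = v/f = 0.84·c / 789 MHz = 0.319 m
βl = 2π·l/λ = 2π × 0.36 = 130°
tan(βl) = tan(130°) = -1.21
Z_in = Z_0·(Z_L + jZ_0·tanβl)/(Z_0 + jZ_L·tanβl)
     = 75·(247 + j78.4)/(279 − j298)

Z_in ≈ 20.5 + j42.9 Ω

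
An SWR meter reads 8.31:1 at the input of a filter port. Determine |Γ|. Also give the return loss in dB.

|Γ| = (S − 1)/(S + 1) = (8.31 − 1)/(8.31 + 1) = 7.31/9.31
RL = −20·log₁₀|Γ| = −20·log₁₀(0.785)

|Γ| ≈ 0.785; return loss ≈ 2.1 dB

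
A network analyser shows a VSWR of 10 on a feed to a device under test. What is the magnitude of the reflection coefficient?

|Γ| = (S − 1)/(S + 1) = (10 − 1)/(10 + 1) = 9/11

|Γ| ≈ 0.818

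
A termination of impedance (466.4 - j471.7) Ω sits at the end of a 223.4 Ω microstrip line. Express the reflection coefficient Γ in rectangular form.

Γ ≈ 0.559 − j0.302

Γ = (Z_L − Z_0)/(Z_L + Z_0) = (243 − j471.7)/(689.8 − j471.7)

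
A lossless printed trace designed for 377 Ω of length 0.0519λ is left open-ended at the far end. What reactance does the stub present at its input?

X_in ≈ -1110 Ω (capacitive)

βl = 2π × 0.0519 = 18.7°
tan(βl) = 0.338
For an open-ended stub, Z_in = −jZ_0·cot(βl) = −jZ_0/tan(βl)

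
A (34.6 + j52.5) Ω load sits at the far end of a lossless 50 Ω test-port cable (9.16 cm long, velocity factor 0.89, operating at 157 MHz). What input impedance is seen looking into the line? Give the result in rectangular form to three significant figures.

λ = v/f = 0.89·c / 157 MHz = 1.7 m
βl = 2π·l/λ = 2π × 0.0539 = 19.4°
tan(βl) = tan(19.4°) = 0.352
Z_in = Z_0·(Z_L + jZ_0·tanβl)/(Z_0 + jZ_L·tanβl)
     = 50·(34.6 + j70.1)/(31.5 + j12.2)

Z_in ≈ 85.1 + j78.3 Ω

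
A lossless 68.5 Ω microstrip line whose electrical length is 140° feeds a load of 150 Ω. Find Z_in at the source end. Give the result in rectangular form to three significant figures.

Z_in ≈ 58.4 + j49.8 Ω

tan(βl) = tan(140°) = -0.839
Z_in = Z_0·(Z_L + jZ_0·tanβl)/(Z_0 + jZ_L·tanβl)
     = 68.5·(150 − j57.5)/(68.5 − j126)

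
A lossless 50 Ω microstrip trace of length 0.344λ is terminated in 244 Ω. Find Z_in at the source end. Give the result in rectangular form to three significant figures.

βl = 2π × 0.344 = 124°
tan(βl) = tan(124°) = -1.49
Z_in = Z_0·(Z_L + jZ_0·tanβl)/(Z_0 + jZ_L·tanβl)
     = 50·(244 − j74.6)/(50 − j364)

Z_in ≈ 14.6 + j31.5 Ω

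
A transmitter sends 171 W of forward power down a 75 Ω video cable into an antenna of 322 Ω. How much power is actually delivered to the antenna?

P_delivered ≈ 105 W

Γ = (322 − 75)/(322 + 75) = 0.622
|Γ|² = 0.387
P_refl = |Γ|²·P_inc = 66.2 W, P_del = (1 − |Γ|²)·P_inc = 105 W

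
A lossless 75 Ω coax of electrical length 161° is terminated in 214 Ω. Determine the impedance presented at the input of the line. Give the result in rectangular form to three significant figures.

Z_in ≈ 122 + j93.8 Ω

tan(βl) = tan(161°) = -0.344
Z_in = Z_0·(Z_L + jZ_0·tanβl)/(Z_0 + jZ_L·tanβl)
     = 75·(214 − j25.8)/(75 − j73.7)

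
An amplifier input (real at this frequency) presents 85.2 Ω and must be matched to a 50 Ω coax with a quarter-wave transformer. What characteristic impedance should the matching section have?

Z_qwt ≈ 65.3 Ω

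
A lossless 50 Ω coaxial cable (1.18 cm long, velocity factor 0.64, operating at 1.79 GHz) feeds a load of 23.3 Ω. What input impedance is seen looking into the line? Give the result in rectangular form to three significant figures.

Z_in ≈ 34.2 + j28.2 Ω

λ = v/f = 0.64·c / 1.79 GHz = 0.107 m
βl = 2π·l/λ = 2π × 0.11 = 39.6°
tan(βl) = tan(39.6°) = 0.827
Z_in = Z_0·(Z_L + jZ_0·tanβl)/(Z_0 + jZ_L·tanβl)
     = 50·(23.3 + j41.4)/(50 + j19.3)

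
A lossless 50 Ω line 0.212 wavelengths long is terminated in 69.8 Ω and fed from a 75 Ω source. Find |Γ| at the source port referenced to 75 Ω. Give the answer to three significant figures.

|Γ| ≈ 0.345

βl = 2π × 0.212 = 76.3°
tan(βl) = 4.11
Z_in = Z_0·(Z_L + jZ_0·tanβl)/(Z_0 + jZ_L·tanβl) = 36.8 − j5.75 Ω
Γ_s = (Z_in − Z_s)/(Z_in + Z_s) = (-38.2 − j5.75)/(112 − j5.75), |Γ_s| = 0.345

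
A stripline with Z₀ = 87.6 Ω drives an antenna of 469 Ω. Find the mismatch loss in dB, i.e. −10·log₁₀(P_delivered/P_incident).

mismatch loss ≈ 2.75 dB

Γ = (469 − 87.6)/(469 + 87.6) = 0.685
|Γ|² = 0.47, so P_del/P_inc = 1 − |Γ|² = 0.53
ML = −10·log₁₀(1 − |Γ|²)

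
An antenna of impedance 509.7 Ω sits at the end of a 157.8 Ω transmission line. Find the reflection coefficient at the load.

Γ = (Z_L − Z_0)/(Z_L + Z_0) = (509.7 − 157.8)/(509.7 + 157.8) = 351.9/667.5

Γ = 0.527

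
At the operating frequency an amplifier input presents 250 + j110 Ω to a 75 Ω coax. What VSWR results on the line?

VSWR ≈ 4.03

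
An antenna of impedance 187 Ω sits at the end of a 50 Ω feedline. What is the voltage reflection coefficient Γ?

Γ = (Z_L − Z_0)/(Z_L + Z_0) = (187 − 50)/(187 + 50) = 137/237

Γ = 0.578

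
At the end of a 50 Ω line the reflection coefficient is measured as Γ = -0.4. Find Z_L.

Z_L ≈ 21.4 Ω

Z_L = Z_0·(1 + Γ)/(1 − Γ) = 50·(0.6)/(1.4)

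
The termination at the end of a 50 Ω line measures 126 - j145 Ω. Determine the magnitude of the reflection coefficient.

Γ = (Z_L − Z_0)/(Z_L + Z_0) = (76 − j145)/(176 − j145)
|Γ| = 164/228

|Γ| ≈ 0.718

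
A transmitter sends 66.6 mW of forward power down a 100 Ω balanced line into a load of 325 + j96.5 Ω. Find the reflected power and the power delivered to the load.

|Γ| = |(225 + j96.5)/(425 + j96.5)| = 0.562
|Γ|² = 0.316
P_refl = |Γ|²·P_inc = 21 mW, P_del = (1 − |Γ|²)·P_inc = 45.6 mW

P_reflected ≈ 21 mW; P_delivered ≈ 45.6 mW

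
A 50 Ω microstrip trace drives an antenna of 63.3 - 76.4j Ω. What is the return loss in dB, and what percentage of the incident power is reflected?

Γ = (13.3 − j76.4)/(113.3 − j76.4), |Γ| = 0.567
RL = −20·log₁₀(0.567) = 4.92 dB
P_refl/P_inc = |Γ|² = 0.322

RL ≈ 4.92 dB; 32.2% of incident power reflected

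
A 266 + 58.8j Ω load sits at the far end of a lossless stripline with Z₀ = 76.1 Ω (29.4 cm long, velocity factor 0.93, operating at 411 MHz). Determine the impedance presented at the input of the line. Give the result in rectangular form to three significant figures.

Z_in ≈ 75.1 + j106 Ω

λ = v/f = 0.93·c / 411 MHz = 0.679 m
βl = 2π·l/λ = 2π × 0.433 = 156°
tan(βl) = tan(156°) = -0.447
Z_in = Z_0·(Z_L + jZ_0·tanβl)/(Z_0 + jZ_L·tanβl)
     = 76.1·(266 + j24.8)/(102 − j119)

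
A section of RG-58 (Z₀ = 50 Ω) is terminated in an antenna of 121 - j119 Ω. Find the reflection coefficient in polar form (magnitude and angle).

Γ = (Z_L − Z_0)/(Z_L + Z_0) = (71 − j119)/(171 − j119)
|Γ| = 139/208 = 0.665

Γ ≈ 0.665 ∠ -24.3°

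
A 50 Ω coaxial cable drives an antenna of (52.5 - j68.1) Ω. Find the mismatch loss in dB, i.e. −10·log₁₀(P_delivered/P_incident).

Γ = (2.5 − j68.1)/(102.5 − j68.1), |Γ| = 0.554
|Γ|² = 0.307, so P_del/P_inc = 1 − |Γ|² = 0.693
ML = −10·log₁₀(1 − |Γ|²)

mismatch loss ≈ 1.59 dB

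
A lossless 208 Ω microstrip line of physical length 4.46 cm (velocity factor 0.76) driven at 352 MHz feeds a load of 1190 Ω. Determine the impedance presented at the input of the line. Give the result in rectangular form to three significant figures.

Z_in ≈ 181 − j382 Ω

λ = v/f = 0.76·c / 352 MHz = 0.648 m
βl = 2π·l/λ = 2π × 0.0689 = 24.8°
tan(βl) = tan(24.8°) = 0.462
Z_in = Z_0·(Z_L + jZ_0·tanβl)/(Z_0 + jZ_L·tanβl)
     = 208·(1190 + j96.1)/(208 + j550)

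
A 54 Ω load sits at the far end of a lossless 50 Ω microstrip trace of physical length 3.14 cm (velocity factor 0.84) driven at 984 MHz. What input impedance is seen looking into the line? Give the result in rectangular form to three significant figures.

Z_in ≈ 50 − j3.85 Ω

λ = v/f = 0.84·c / 984 MHz = 0.256 m
βl = 2π·l/λ = 2π × 0.123 = 44.1°
tan(βl) = tan(44.1°) = 0.97
Z_in = Z_0·(Z_L + jZ_0·tanβl)/(Z_0 + jZ_L·tanβl)
     = 50·(54 + j48.5)/(50 + j52.4)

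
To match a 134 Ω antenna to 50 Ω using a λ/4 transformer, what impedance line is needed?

Z_qwt = √(Z_0·R_L) = √(50 × 134) = √6700

Z_qwt ≈ 81.9 Ω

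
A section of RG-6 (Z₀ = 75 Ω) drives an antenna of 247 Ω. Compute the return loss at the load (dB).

RL ≈ 5.45 dB

Γ = (247 − 75)/(247 + 75) = 0.534
RL = −20·log₁₀|Γ| = −20·log₁₀(0.534)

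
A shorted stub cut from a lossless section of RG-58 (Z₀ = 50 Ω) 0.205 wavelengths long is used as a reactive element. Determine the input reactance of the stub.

βl = 2π × 0.205 = 73.8°
tan(βl) = 3.44
For a shorted stub, Z_in = jZ_0·tan(βl)

X_in ≈ 172 Ω (inductive)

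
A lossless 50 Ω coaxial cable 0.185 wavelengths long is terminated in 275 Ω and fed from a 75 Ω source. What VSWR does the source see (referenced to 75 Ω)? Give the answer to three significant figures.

βl = 2π × 0.185 = 66.6°
tan(βl) = 2.31
Z_in = Z_0·(Z_L + jZ_0·tanβl)/(Z_0 + jZ_L·tanβl) = 10.7 − j20.8 Ω
Γ_s = (Z_in − Z_s)/(Z_in + Z_s) = (-64.3 − j20.8)/(85.7 − j20.8), |Γ_s| = 0.766
VSWR = (1 + |Γ_s|)/(1 − |Γ_s|)

VSWR ≈ 7.54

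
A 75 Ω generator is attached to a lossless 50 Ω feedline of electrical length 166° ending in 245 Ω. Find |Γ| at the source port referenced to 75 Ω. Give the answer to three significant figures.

|Γ| ≈ 0.557

tan(βl) = -0.249
Z_in = Z_0·(Z_L + jZ_0·tanβl)/(Z_0 + jZ_L·tanβl) = 104 + j115 Ω
Γ_s = (Z_in − Z_s)/(Z_in + Z_s) = (29.4 + j115)/(179 + j115), |Γ_s| = 0.557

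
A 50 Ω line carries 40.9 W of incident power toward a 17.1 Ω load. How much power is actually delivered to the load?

Γ = (17.1 − 50)/(17.1 + 50) = -0.49
|Γ|² = 0.24
P_refl = |Γ|²·P_inc = 9.83 W, P_del = (1 − |Γ|²)·P_inc = 31.1 W

P_delivered ≈ 31.1 W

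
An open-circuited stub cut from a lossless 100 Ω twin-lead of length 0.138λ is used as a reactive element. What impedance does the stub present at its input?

βl = 2π × 0.138 = 49.7°
tan(βl) = 1.18
For an open-circuited stub, Z_in = −jZ_0·cot(βl) = −jZ_0/tan(βl)

Z_in ≈ −j84.9 Ω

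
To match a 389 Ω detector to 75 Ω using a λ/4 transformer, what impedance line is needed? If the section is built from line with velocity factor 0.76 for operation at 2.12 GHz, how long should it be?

Z_qwt = √(Z_0·R_L) = √(75 × 389) = √29180
λ = 0.76·c/f = 0.108 m, so l = λ/4 = 0.0269 m

Z_qwt ≈ 171 Ω; length ≈ 2.69 cm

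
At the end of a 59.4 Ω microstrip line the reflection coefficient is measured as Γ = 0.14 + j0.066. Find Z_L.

Z_L ≈ 77.9 + j10.5 Ω

Z_L = Z_0·(1 + Γ)/(1 − Γ) = 59.4·(1.14 + j0.066)/(0.86 − j0.066)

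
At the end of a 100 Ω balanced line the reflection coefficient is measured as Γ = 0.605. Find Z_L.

Z_L ≈ 406 Ω

Z_L = Z_0·(1 + Γ)/(1 − Γ) = 100·(1.6)/(0.395)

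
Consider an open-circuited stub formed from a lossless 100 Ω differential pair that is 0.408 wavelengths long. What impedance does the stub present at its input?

βl = 2π × 0.408 = 147°
tan(βl) = -0.652
For an open-circuited stub, Z_in = −jZ_0·cot(βl) = −jZ_0/tan(βl)

Z_in ≈ +j153 Ω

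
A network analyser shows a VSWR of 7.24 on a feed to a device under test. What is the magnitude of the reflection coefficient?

|Γ| ≈ 0.757

|Γ| = (S − 1)/(S + 1) = (7.24 − 1)/(7.24 + 1) = 6.24/8.24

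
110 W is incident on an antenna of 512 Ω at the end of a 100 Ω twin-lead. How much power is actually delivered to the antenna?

Γ = (512 − 100)/(512 + 100) = 0.673
|Γ|² = 0.453
P_refl = |Γ|²·P_inc = 49.9 W, P_del = (1 − |Γ|²)·P_inc = 60.1 W

P_delivered ≈ 60.1 W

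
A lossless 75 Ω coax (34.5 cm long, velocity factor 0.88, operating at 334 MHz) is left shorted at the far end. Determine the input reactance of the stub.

X_in ≈ -31.6 Ω (capacitive)

λ = v/f = 0.88·c / 334 MHz = 0.79 m
βl = 2π·l/λ = 2π × 0.436 = 157°
tan(βl) = -0.422
For a shorted stub, Z_in = jZ_0·tan(βl)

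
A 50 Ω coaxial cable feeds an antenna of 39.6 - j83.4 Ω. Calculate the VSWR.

VSWR ≈ 5.38

Γ = (Z_L − Z_0)/(Z_L + Z_0) = (-10.4 − j83.4)/(89.6 − j83.4)
|Γ| = 84/122 = 0.687
VSWR = (1 + |Γ|)/(1 − |Γ|) = 1.69/0.313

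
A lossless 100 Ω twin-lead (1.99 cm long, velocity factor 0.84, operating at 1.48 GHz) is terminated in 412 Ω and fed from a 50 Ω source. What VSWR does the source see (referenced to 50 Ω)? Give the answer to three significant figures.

λ = v/f = 0.84·c / 1.48 GHz = 0.17 m
βl = 2π·l/λ = 2π × 0.117 = 42.1°
tan(βl) = 0.903
Z_in = Z_0·(Z_L + jZ_0·tanβl)/(Z_0 + jZ_L·tanβl) = 50.4 − j97.2 Ω
Γ_s = (Z_in − Z_s)/(Z_in + Z_s) = (0.41 − j97.2)/(100 − j97.2), |Γ_s| = 0.696
VSWR = (1 + |Γ_s|)/(1 − |Γ_s|)

VSWR ≈ 5.57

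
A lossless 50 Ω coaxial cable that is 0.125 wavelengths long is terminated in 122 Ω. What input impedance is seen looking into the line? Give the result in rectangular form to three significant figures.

βl = 2π × 0.125 = 45°
tan(βl) = tan(45°) = 1
Z_in = Z_0·(Z_L + jZ_0·tanβl)/(Z_0 + jZ_L·tanβl)
     = 50·(122 + j50)/(50 + j122)

Z_in ≈ 35.1 − j35.6 Ω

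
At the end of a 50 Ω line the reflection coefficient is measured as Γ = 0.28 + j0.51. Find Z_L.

Z_L ≈ 42.5 + j65.5 Ω

Z_L = Z_0·(1 + Γ)/(1 − Γ) = 50·(1.28 + j0.51)/(0.72 − j0.51)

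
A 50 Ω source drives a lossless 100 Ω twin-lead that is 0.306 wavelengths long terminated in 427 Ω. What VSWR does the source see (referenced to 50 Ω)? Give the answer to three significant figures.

VSWR ≈ 2.99

βl = 2π × 0.306 = 110°
tan(βl) = -2.72
Z_in = Z_0·(Z_L + jZ_0·tanβl)/(Z_0 + jZ_L·tanβl) = 26.4 + j34.4 Ω
Γ_s = (Z_in − Z_s)/(Z_in + Z_s) = (-23.6 + j34.4)/(76.4 + j34.4), |Γ_s| = 0.498
VSWR = (1 + |Γ_s|)/(1 − |Γ_s|)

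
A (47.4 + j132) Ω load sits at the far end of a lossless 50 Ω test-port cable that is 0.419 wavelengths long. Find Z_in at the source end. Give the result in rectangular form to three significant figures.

βl = 2π × 0.419 = 151°
tan(βl) = tan(151°) = -0.558
Z_in = Z_0·(Z_L + jZ_0·tanβl)/(Z_0 + jZ_L·tanβl)
     = 50·(47.4 + j104)/(124 − j26.4)

Z_in ≈ 9.72 + j44.2 Ω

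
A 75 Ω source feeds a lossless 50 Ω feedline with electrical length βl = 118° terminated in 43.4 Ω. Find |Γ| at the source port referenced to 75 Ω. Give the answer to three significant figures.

|Γ| ≈ 0.172

tan(βl) = -1.88
Z_in = Z_0·(Z_L + jZ_0·tanβl)/(Z_0 + jZ_L·tanβl) = 53.7 − j6.33 Ω
Γ_s = (Z_in − Z_s)/(Z_in + Z_s) = (-21.3 − j6.33)/(129 − j6.33), |Γ_s| = 0.172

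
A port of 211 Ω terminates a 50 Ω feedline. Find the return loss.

RL ≈ 4.2 dB

Γ = (211 − 50)/(211 + 50) = 0.617
RL = −20·log₁₀|Γ| = −20·log₁₀(0.617)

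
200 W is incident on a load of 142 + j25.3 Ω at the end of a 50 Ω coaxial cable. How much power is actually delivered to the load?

P_delivered ≈ 151 W

|Γ| = |(92 + j25.3)/(192 + j25.3)| = 0.493
|Γ|² = 0.243
P_refl = |Γ|²·P_inc = 48.5 W, P_del = (1 − |Γ|²)·P_inc = 151 W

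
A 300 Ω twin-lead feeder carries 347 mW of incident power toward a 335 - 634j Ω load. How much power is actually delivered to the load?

P_delivered ≈ 173 mW

|Γ| = |(35 − j634)/(635 − j634)| = 0.708
|Γ|² = 0.501
P_refl = |Γ|²·P_inc = 174 mW, P_del = (1 − |Γ|²)·P_inc = 173 mW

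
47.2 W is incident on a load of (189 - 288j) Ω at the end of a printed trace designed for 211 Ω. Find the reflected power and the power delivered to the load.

|Γ| = |(-22 − j288)/(400 − j288)| = 0.586
|Γ|² = 0.343
P_refl = |Γ|²·P_inc = 16.2 W, P_del = (1 − |Γ|²)·P_inc = 31 W

P_reflected ≈ 16.2 W; P_delivered ≈ 31 W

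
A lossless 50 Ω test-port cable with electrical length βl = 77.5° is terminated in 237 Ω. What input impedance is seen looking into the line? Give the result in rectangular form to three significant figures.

tan(βl) = tan(77.5°) = 4.51
Z_in = Z_0·(Z_L + jZ_0·tanβl)/(Z_0 + jZ_L·tanβl)
     = 50·(237 + j226)/(50 + j1070)

Z_in ≈ 11 − j10.6 Ω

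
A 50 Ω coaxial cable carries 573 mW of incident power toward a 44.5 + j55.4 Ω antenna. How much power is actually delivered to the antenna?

P_delivered ≈ 425 mW

|Γ| = |(-5.5 + j55.4)/(94.5 + j55.4)| = 0.508
|Γ|² = 0.258
P_refl = |Γ|²·P_inc = 148 mW, P_del = (1 − |Γ|²)·P_inc = 425 mW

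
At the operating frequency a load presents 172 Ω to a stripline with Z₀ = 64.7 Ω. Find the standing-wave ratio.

Γ = (172 − 64.7)/(172 + 64.7) = 0.453
VSWR = (1 + 0.453)/(1 − 0.453)

VSWR ≈ 2.66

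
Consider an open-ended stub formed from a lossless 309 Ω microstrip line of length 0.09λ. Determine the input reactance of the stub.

βl = 2π × 0.09 = 32.4°
tan(βl) = 0.635
For an open-ended stub, Z_in = −jZ_0·cot(βl) = −jZ_0/tan(βl)

X_in ≈ -487 Ω (capacitive)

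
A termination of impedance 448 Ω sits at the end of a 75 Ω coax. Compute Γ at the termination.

Γ = 0.713

Γ = (Z_L − Z_0)/(Z_L + Z_0) = (448 − 75)/(448 + 75) = 373/523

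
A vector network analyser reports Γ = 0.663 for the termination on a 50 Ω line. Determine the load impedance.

Z_L = Z_0·(1 + Γ)/(1 − Γ) = 50·(1.66)/(0.337)

Z_L ≈ 247 Ω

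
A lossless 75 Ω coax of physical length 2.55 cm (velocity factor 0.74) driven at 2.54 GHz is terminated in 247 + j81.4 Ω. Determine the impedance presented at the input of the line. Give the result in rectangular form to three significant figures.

λ = v/f = 0.74·c / 2.54 GHz = 0.0874 m
βl = 2π·l/λ = 2π × 0.292 = 105°
tan(βl) = tan(105°) = -3.72
Z_in = Z_0·(Z_L + jZ_0·tanβl)/(Z_0 + jZ_L·tanβl)
     = 75·(247 − j198)/(378 − j920)

Z_in ≈ 20.9 + j11.6 Ω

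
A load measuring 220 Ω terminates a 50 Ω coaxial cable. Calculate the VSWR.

Γ = (220 − 50)/(220 + 50) = 0.63
VSWR = (1 + 0.63)/(1 − 0.63)

VSWR ≈ 4.4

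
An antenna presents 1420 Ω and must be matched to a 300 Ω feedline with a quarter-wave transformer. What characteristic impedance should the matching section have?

Z_qwt ≈ 653 Ω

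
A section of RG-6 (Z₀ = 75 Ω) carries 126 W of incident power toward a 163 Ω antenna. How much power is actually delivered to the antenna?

Γ = (163 − 75)/(163 + 75) = 0.37
|Γ|² = 0.137
P_refl = |Γ|²·P_inc = 17.2 W, P_del = (1 − |Γ|²)·P_inc = 109 W

P_delivered ≈ 109 W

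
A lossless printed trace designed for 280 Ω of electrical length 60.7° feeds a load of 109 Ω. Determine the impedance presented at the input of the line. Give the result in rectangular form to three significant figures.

Z_in ≈ 307 + j286 Ω

tan(βl) = tan(60.7°) = 1.78
Z_in = Z_0·(Z_L + jZ_0·tanβl)/(Z_0 + jZ_L·tanβl)
     = 280·(109 + j499)/(280 + j194)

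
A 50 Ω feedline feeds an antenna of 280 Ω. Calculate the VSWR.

VSWR ≈ 5.6

For a purely resistive load, VSWR = R_L/Z_0 or Z_0/R_L (whichever > 1) = 280/50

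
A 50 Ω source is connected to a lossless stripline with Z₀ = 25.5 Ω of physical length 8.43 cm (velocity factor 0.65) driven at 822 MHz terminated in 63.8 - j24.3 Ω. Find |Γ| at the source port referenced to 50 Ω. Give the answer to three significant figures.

|Γ| ≈ 0.571

λ = v/f = 0.65·c / 822 MHz = 0.237 m
βl = 2π·l/λ = 2π × 0.355 = 128°
tan(βl) = -1.28
Z_in = Z_0·(Z_L + jZ_0·tanβl)/(Z_0 + jZ_L·tanβl) = 16.3 + j21 Ω
Γ_s = (Z_in − Z_s)/(Z_in + Z_s) = (-33.7 + j21)/(66.3 + j21), |Γ_s| = 0.571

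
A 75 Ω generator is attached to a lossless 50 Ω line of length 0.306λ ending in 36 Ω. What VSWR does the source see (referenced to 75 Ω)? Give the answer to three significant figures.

βl = 2π × 0.306 = 110°
tan(βl) = -2.72
Z_in = Z_0·(Z_L + jZ_0·tanβl)/(Z_0 + jZ_L·tanβl) = 62.5 − j13.5 Ω
Γ_s = (Z_in − Z_s)/(Z_in + Z_s) = (-12.5 − j13.5)/(138 − j13.5), |Γ_s| = 0.133
VSWR = (1 + |Γ_s|)/(1 − |Γ_s|)

VSWR ≈ 1.31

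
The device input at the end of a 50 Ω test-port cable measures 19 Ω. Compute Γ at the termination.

Γ = (Z_L − Z_0)/(Z_L + Z_0) = (19 − 50)/(19 + 50) = -31/69

Γ = -0.449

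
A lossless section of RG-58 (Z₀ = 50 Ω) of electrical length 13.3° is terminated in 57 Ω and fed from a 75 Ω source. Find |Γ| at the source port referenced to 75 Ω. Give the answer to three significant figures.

|Γ| ≈ 0.146

tan(βl) = 0.236
Z_in = Z_0·(Z_L + jZ_0·tanβl)/(Z_0 + jZ_L·tanβl) = 56.1 − j3.3 Ω
Γ_s = (Z_in − Z_s)/(Z_in + Z_s) = (-18.9 − j3.3)/(131 − j3.3), |Γ_s| = 0.146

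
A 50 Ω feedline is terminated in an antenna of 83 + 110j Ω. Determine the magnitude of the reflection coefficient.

|Γ| ≈ 0.665

Γ = (Z_L − Z_0)/(Z_L + Z_0) = (33 + j110)/(133 + j110)
|Γ| = 115/173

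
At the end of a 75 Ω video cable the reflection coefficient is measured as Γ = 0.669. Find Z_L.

Z_L = Z_0·(1 + Γ)/(1 − Γ) = 75·(1.67)/(0.331)

Z_L ≈ 378 Ω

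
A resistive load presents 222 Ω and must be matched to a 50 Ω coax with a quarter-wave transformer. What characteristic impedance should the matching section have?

Z_qwt ≈ 105 Ω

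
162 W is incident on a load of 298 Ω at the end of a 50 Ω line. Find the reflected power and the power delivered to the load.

Γ = (298 − 50)/(298 + 50) = 0.713
|Γ|² = 0.508
P_refl = |Γ|²·P_inc = 82.3 W, P_del = (1 − |Γ|²)·P_inc = 79.7 W

P_reflected ≈ 82.3 W; P_delivered ≈ 79.7 W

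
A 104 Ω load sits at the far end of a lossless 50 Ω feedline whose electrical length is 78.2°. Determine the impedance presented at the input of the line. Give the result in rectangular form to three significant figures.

tan(βl) = tan(78.2°) = 4.79
Z_in = Z_0·(Z_L + jZ_0·tanβl)/(Z_0 + jZ_L·tanβl)
     = 50·(104 + j239)/(50 + j498)

Z_in ≈ 24.8 − j7.95 Ω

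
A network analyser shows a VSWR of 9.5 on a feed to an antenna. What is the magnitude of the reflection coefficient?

|Γ| = (S − 1)/(S + 1) = (9.5 − 1)/(9.5 + 1) = 8.5/10.5

|Γ| ≈ 0.81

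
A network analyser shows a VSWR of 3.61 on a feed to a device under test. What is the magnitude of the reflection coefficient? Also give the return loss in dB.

|Γ| ≈ 0.566; return loss ≈ 4.94 dB

|Γ| = (S − 1)/(S + 1) = (3.61 − 1)/(3.61 + 1) = 2.61/4.61
RL = −20·log₁₀|Γ| = −20·log₁₀(0.566)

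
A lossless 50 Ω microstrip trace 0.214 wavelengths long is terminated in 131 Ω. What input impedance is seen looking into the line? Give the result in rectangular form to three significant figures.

βl = 2π × 0.214 = 77°
tan(βl) = tan(77°) = 4.35
Z_in = Z_0·(Z_L + jZ_0·tanβl)/(Z_0 + jZ_L·tanβl)
     = 50·(131 + j217)/(50 + j569)

Z_in ≈ 19.9 − j9.76 Ω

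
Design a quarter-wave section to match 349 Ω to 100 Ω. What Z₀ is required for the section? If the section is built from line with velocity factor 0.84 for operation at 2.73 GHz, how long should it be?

Z_qwt = √(Z_0·R_L) = √(100 × 349) = √34900
λ = 0.84·c/f = 0.0923 m, so l = λ/4 = 0.0231 m

Z_qwt ≈ 187 Ω; length ≈ 2.31 cm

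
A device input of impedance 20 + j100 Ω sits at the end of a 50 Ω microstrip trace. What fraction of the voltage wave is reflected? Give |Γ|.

|Γ| ≈ 0.855

Γ = (Z_L − Z_0)/(Z_L + Z_0) = (-30 + j100)/(70 + j100)
|Γ| = 104/122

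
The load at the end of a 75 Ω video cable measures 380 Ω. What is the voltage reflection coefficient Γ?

Γ = 0.67

Γ = (Z_L − Z_0)/(Z_L + Z_0) = (380 − 75)/(380 + 75) = 305/455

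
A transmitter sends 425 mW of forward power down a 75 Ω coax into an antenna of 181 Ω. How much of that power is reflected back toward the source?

Γ = (181 − 75)/(181 + 75) = 0.414
|Γ|² = 0.171
P_refl = |Γ|²·P_inc = 72.9 mW, P_del = (1 − |Γ|²)·P_inc = 352 mW

P_reflected ≈ 72.9 mW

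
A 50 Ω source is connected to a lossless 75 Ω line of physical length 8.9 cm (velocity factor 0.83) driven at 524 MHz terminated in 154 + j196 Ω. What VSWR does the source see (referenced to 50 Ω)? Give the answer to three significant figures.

λ = v/f = 0.83·c / 524 MHz = 0.475 m
βl = 2π·l/λ = 2π × 0.187 = 67.4°
tan(βl) = 2.41
Z_in = Z_0·(Z_L + jZ_0·tanβl)/(Z_0 + jZ_L·tanβl) = 20 − j52.6 Ω
Γ_s = (Z_in − Z_s)/(Z_in + Z_s) = (-30 − j52.6)/(70 − j52.6), |Γ_s| = 0.692
VSWR = (1 + |Γ_s|)/(1 − |Γ_s|)

VSWR ≈ 5.49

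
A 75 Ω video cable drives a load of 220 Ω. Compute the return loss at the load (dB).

Γ = (220 − 75)/(220 + 75) = 0.492
RL = −20·log₁₀|Γ| = −20·log₁₀(0.492)

RL ≈ 6.17 dB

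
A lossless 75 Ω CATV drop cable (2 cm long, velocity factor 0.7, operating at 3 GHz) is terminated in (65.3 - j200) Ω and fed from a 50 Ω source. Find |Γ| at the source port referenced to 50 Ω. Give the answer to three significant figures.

|Γ| ≈ 0.801

λ = v/f = 0.7·c / 3 GHz = 0.07 m
βl = 2π·l/λ = 2π × 0.286 = 103°
tan(βl) = -4.38
Z_in = Z_0·(Z_L + jZ_0·tanβl)/(Z_0 + jZ_L·tanβl) = 10.2 + j45.8 Ω
Γ_s = (Z_in − Z_s)/(Z_in + Z_s) = (-39.8 + j45.8)/(60.2 + j45.8), |Γ_s| = 0.801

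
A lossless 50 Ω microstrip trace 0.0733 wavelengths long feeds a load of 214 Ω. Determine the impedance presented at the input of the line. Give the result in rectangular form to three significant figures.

Z_in ≈ 48.4 − j78 Ω

βl = 2π × 0.0733 = 26.4°
tan(βl) = tan(26.4°) = 0.496
Z_in = Z_0·(Z_L + jZ_0·tanβl)/(Z_0 + jZ_L·tanβl)
     = 50·(214 + j24.8)/(50 + j106)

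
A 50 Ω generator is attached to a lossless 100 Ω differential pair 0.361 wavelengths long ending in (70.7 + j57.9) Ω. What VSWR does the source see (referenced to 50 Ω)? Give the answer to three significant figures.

βl = 2π × 0.361 = 130°
tan(βl) = -1.19
Z_in = Z_0·(Z_L + jZ_0·tanβl)/(Z_0 + jZ_L·tanβl) = 48 − j12.4 Ω
Γ_s = (Z_in − Z_s)/(Z_in + Z_s) = (-2.01 − j12.4)/(98 − j12.4), |Γ_s| = 0.127
VSWR = (1 + |Γ_s|)/(1 − |Γ_s|)

VSWR ≈ 1.29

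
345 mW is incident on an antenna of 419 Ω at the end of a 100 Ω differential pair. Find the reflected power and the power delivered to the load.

P_reflected ≈ 130 mW; P_delivered ≈ 215 mW

Γ = (419 − 100)/(419 + 100) = 0.615
|Γ|² = 0.378
P_refl = |Γ|²·P_inc = 130 mW, P_del = (1 − |Γ|²)·P_inc = 215 mW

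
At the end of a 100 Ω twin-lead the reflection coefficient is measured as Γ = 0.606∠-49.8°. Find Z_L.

Z_L ≈ 108 − j158 Ω

Z_L = Z_0·(1 + Γ)/(1 − Γ) = 100·(1.39 − j0.463)/(0.609 + j0.463)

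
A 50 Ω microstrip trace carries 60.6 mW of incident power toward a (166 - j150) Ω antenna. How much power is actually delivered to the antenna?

P_delivered ≈ 29.1 mW

|Γ| = |(116 − j150)/(216 − j150)| = 0.721
|Γ|² = 0.52
P_refl = |Γ|²·P_inc = 31.5 mW, P_del = (1 − |Γ|²)·P_inc = 29.1 mW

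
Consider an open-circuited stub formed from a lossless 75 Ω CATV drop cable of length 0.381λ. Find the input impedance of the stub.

Z_in ≈ +j80.9 Ω

βl = 2π × 0.381 = 137°
tan(βl) = -0.927
For an open-circuited stub, Z_in = −jZ_0·cot(βl) = −jZ_0/tan(βl)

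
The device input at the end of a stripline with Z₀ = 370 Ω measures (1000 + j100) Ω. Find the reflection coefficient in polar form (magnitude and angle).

Γ ≈ 0.464 ∠ 4.84°

Γ = (Z_L − Z_0)/(Z_L + Z_0) = (630 + j100)/(1370 + j100)
|Γ| = 638/1370 = 0.464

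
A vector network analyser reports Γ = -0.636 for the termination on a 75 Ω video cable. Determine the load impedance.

Z_L = Z_0·(1 + Γ)/(1 − Γ) = 75·(0.364)/(1.64)

Z_L ≈ 16.7 Ω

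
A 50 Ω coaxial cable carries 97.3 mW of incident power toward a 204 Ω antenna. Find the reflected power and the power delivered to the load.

P_reflected ≈ 35.8 mW; P_delivered ≈ 61.5 mW

Γ = (204 − 50)/(204 + 50) = 0.606
|Γ|² = 0.368
P_refl = |Γ|²·P_inc = 35.8 mW, P_del = (1 − |Γ|²)·P_inc = 61.5 mW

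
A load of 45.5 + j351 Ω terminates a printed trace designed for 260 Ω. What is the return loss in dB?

Γ = (-214.5 + j351)/(305.5 + j351), |Γ| = 0.884
RL = −20·log₁₀|Γ| = −20·log₁₀(0.884)

RL ≈ 1.07 dB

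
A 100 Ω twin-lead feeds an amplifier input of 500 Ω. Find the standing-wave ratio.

For a purely resistive load, VSWR = R_L/Z_0 or Z_0/R_L (whichever > 1) = 500/100

VSWR ≈ 5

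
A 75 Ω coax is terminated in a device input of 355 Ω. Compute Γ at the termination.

Γ = (Z_L − Z_0)/(Z_L + Z_0) = (355 − 75)/(355 + 75) = 280/430

Γ = 0.651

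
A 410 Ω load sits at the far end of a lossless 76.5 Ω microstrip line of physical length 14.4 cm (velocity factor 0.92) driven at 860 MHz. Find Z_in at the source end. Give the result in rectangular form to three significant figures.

Z_in ≈ 108 + j168 Ω

λ = v/f = 0.92·c / 860 MHz = 0.321 m
βl = 2π·l/λ = 2π × 0.449 = 162°
tan(βl) = tan(162°) = -0.334
Z_in = Z_0·(Z_L + jZ_0·tanβl)/(Z_0 + jZ_L·tanβl)
     = 76.5·(410 − j25.6)/(76.5 − j137)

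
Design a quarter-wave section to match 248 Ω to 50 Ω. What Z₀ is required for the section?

Z_qwt = √(Z_0·R_L) = √(50 × 248) = √12400

Z_qwt ≈ 111 Ω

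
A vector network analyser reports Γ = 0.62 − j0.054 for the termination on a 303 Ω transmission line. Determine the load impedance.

Z_L ≈ 1260 − j222 Ω

Z_L = Z_0·(1 + Γ)/(1 − Γ) = 303·(1.62 − j0.054)/(0.38 + j0.054)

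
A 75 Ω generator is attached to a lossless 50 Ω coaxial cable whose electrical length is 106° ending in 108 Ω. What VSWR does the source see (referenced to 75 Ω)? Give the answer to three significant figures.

VSWR ≈ 3.12

tan(βl) = -3.49
Z_in = Z_0·(Z_L + jZ_0·tanβl)/(Z_0 + jZ_L·tanβl) = 24.6 + j11.1 Ω
Γ_s = (Z_in − Z_s)/(Z_in + Z_s) = (-50.4 + j11.1)/(99.6 + j11.1), |Γ_s| = 0.515
VSWR = (1 + |Γ_s|)/(1 − |Γ_s|)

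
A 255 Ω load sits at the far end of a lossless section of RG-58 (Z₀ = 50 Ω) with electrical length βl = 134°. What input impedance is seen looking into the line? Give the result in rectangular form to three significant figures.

tan(βl) = tan(134°) = -1.04
Z_in = Z_0·(Z_L + jZ_0·tanβl)/(Z_0 + jZ_L·tanβl)
     = 50·(255 − j51.8)/(50 − j264)

Z_in ≈ 18.3 + j44.8 Ω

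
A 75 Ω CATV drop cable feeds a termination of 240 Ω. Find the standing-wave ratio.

VSWR ≈ 3.2

For a purely resistive load, VSWR = R_L/Z_0 or Z_0/R_L (whichever > 1) = 240/75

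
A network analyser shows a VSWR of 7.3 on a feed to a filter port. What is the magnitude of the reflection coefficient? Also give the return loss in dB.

|Γ| = (S − 1)/(S + 1) = (7.3 − 1)/(7.3 + 1) = 6.3/8.3
RL = −20·log₁₀|Γ| = −20·log₁₀(0.759)

|Γ| ≈ 0.759; return loss ≈ 2.39 dB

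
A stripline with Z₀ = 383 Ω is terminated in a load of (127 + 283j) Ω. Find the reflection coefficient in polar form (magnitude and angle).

Γ = (Z_L − Z_0)/(Z_L + Z_0) = (-256 + j283)/(510 + j283)
|Γ| = 382/583 = 0.654

Γ ≈ 0.654 ∠ 103°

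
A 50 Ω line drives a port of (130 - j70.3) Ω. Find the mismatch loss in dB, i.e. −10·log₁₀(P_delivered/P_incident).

mismatch loss ≈ 1.57 dB

Γ = (80 − j70.3)/(180 − j70.3), |Γ| = 0.551
|Γ|² = 0.304, so P_del/P_inc = 1 − |Γ|² = 0.696
ML = −10·log₁₀(1 − |Γ|²)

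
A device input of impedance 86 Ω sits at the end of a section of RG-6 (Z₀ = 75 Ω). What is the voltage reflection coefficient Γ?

Γ = (Z_L − Z_0)/(Z_L + Z_0) = (86 − 75)/(86 + 75) = 11/161

Γ = 0.0683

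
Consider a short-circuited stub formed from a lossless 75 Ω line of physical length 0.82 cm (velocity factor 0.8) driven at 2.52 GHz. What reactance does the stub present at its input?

λ = v/f = 0.8·c / 2.52 GHz = 0.0952 m
βl = 2π·l/λ = 2π × 0.0861 = 31°
tan(βl) = 0.601
For a short-circuited stub, Z_in = jZ_0·tan(βl)

X_in ≈ 45.1 Ω (inductive)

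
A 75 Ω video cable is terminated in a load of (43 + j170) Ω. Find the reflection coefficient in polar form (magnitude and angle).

Γ = (Z_L − Z_0)/(Z_L + Z_0) = (-32 + j170)/(118 + j170)
|Γ| = 173/207 = 0.836

Γ ≈ 0.836 ∠ 45.4°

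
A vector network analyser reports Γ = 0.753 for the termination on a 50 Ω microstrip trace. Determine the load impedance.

Z_L ≈ 355 Ω

Z_L = Z_0·(1 + Γ)/(1 − Γ) = 50·(1.75)/(0.247)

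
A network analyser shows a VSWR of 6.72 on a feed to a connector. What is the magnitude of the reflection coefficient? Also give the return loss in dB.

|Γ| = (S − 1)/(S + 1) = (6.72 − 1)/(6.72 + 1) = 5.72/7.72
RL = −20·log₁₀|Γ| = −20·log₁₀(0.741)

|Γ| ≈ 0.741; return loss ≈ 2.6 dB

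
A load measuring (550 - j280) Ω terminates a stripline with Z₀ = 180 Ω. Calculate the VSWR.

Γ = (Z_L − Z_0)/(Z_L + Z_0) = (370 − j280)/(730 − j280)
|Γ| = 464/782 = 0.593
VSWR = (1 + |Γ|)/(1 − |Γ|) = 1.59/0.407

VSWR ≈ 3.92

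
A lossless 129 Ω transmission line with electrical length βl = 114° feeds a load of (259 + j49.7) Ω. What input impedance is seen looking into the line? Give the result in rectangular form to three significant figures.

tan(βl) = tan(114°) = -2.25
Z_in = Z_0·(Z_L + jZ_0·tanβl)/(Z_0 + jZ_L·tanβl)
     = 129·(259 − j240)/(241 − j582)

Z_in ≈ 65.7 + j30.2 Ω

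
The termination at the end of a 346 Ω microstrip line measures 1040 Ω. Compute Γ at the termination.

Γ = 0.501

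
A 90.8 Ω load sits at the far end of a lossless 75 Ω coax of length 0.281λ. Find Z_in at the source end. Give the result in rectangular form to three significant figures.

βl = 2π × 0.281 = 101°
tan(βl) = tan(101°) = -5.07
Z_in = Z_0·(Z_L + jZ_0·tanβl)/(Z_0 + jZ_L·tanβl)
     = 75·(90.8 − j380)/(75 − j460)

Z_in ≈ 62.7 + j4.58 Ω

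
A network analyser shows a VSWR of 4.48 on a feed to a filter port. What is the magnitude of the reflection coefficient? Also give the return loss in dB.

|Γ| ≈ 0.635; return loss ≈ 3.94 dB

|Γ| = (S − 1)/(S + 1) = (4.48 − 1)/(4.48 + 1) = 3.48/5.48
RL = −20·log₁₀|Γ| = −20·log₁₀(0.635)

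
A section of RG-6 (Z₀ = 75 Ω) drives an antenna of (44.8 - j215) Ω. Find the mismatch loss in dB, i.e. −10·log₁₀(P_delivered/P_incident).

mismatch loss ≈ 6.54 dB

Γ = (-30.2 − j215)/(119.8 − j215), |Γ| = 0.882
|Γ|² = 0.778, so P_del/P_inc = 1 − |Γ|² = 0.222
ML = −10·log₁₀(1 − |Γ|²)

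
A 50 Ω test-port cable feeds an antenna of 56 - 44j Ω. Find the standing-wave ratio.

Γ = (Z_L − Z_0)/(Z_L + Z_0) = (6 − j44)/(106 − j44)
|Γ| = 44.4/115 = 0.387
VSWR = (1 + |Γ|)/(1 − |Γ|) = 1.39/0.613

VSWR ≈ 2.26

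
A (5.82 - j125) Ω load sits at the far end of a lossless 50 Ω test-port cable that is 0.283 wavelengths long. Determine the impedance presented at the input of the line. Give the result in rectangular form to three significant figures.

Z_in ≈ 1.16 + j33.3 Ω

βl = 2π × 0.283 = 102°
tan(βl) = tan(102°) = -4.75
Z_in = Z_0·(Z_L + jZ_0·tanβl)/(Z_0 + jZ_L·tanβl)
     = 50·(5.82 − j363)/(-544 − j27.7)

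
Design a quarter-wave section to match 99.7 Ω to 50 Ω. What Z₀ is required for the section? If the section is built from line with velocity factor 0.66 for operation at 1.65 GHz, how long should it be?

Z_qwt ≈ 70.6 Ω; length ≈ 3 cm

Z_qwt = √(Z_0·R_L) = √(50 × 99.7) = √4985
λ = 0.66·c/f = 0.12 m, so l = λ/4 = 0.03 m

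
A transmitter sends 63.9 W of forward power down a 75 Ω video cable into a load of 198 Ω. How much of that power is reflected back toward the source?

Γ = (198 − 75)/(198 + 75) = 0.451
|Γ|² = 0.203
P_refl = |Γ|²·P_inc = 13 W, P_del = (1 − |Γ|²)·P_inc = 50.9 W

P_reflected ≈ 13 W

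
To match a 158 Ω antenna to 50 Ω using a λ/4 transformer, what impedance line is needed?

Z_qwt = √(Z_0·R_L) = √(50 × 158) = √7900

Z_qwt ≈ 88.9 Ω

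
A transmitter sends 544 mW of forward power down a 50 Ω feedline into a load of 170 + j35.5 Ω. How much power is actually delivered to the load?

P_delivered ≈ 372 mW

|Γ| = |(120 + j35.5)/(220 + j35.5)| = 0.562
|Γ|² = 0.315
P_refl = |Γ|²·P_inc = 172 mW, P_del = (1 − |Γ|²)·P_inc = 372 mW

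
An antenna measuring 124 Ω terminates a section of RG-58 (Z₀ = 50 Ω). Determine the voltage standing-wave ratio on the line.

Γ = (124 − 50)/(124 + 50) = 0.425
VSWR = (1 + 0.425)/(1 − 0.425)

VSWR ≈ 2.48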